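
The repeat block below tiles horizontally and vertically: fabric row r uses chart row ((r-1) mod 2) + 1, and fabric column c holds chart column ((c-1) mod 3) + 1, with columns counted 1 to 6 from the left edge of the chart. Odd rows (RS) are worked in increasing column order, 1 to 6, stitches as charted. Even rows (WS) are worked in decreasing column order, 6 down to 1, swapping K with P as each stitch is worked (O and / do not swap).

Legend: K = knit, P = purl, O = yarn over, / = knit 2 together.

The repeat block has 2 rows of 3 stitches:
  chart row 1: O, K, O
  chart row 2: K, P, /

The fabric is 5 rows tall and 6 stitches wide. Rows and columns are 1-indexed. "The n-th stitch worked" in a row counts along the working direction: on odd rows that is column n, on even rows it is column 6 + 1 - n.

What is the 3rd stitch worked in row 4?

== STITCH ==
P

Derivation:
Row 4: (4-1) mod 2 = 1, so use chart row 2. Even row -> WS.
Chart row 2 tiled across columns 1-6: K P / K P /
WS: work from column 6 back to column 1 (reverse the tiled row), swapping K<->P (O and / unchanged).
Row 4 as worked: / K P / K P
Stitch 3 in working order -> P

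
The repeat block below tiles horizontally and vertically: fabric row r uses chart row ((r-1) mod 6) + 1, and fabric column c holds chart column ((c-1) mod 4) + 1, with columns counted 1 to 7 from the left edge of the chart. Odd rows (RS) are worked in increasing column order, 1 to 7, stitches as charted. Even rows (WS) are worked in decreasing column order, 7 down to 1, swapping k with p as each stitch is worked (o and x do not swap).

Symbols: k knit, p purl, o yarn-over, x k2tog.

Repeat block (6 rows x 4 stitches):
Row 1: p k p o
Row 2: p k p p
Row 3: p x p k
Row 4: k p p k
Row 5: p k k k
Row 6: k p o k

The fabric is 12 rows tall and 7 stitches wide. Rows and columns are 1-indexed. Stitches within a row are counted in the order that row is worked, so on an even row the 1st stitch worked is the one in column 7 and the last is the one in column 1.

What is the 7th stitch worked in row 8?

Row 8: (8-1) mod 6 = 1, so use chart row 2. Even row -> WS.
Chart row 2 tiled across columns 1-7: p k p p p k p
WS: work from column 7 back to column 1 (reverse the tiled row), swapping k<->p (o and x unchanged).
Row 8 as worked: k p k k k p k
Stitch 7 in working order -> k

== STITCH ==
k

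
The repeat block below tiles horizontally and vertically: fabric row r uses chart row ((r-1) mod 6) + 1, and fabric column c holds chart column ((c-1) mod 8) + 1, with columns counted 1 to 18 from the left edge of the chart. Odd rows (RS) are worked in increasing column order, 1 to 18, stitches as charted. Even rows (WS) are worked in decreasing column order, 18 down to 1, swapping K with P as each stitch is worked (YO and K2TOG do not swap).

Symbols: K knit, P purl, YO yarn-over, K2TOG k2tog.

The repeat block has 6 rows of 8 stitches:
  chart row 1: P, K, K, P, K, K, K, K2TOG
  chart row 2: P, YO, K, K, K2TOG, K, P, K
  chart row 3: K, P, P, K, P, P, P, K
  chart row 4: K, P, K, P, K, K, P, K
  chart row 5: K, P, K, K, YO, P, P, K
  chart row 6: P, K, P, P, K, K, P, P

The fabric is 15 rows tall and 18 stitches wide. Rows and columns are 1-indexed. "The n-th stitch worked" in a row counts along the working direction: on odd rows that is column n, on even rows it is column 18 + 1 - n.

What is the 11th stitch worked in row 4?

For row 4: chart row = ((4-1) mod 6) + 1 = 4; this is a WS (even) row.
Chart row 4 tiled across columns 1-18: K P K P K K P K K P K P K K P K K P
WS row: flip the tiled sequence (start at column 18) and apply K<->P; YO and K2TOG stay.
Row 4 as worked: K P P K P P K P K P P K P P K P K P
The 11th stitch worked is P.

Result:
P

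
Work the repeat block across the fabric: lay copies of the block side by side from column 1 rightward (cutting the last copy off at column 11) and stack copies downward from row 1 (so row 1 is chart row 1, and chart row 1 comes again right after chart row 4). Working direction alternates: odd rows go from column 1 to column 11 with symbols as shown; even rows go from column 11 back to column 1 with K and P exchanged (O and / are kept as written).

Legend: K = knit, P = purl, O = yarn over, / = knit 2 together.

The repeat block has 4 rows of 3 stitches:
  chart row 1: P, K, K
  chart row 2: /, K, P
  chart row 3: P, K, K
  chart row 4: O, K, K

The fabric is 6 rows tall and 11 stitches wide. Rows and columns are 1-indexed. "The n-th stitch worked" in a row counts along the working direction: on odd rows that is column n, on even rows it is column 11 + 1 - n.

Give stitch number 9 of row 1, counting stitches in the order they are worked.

== STITCH ==
K

Derivation:
Row 1: (1-1) mod 4 = 0, so use chart row 1. Odd row -> RS.
Chart row 1 tiled across columns 1-11: P K K P K K P K K P K
RS: work column 1 to column 11, symbols as charted — the tiled row is the row as worked.
Stitch 9 in working order -> K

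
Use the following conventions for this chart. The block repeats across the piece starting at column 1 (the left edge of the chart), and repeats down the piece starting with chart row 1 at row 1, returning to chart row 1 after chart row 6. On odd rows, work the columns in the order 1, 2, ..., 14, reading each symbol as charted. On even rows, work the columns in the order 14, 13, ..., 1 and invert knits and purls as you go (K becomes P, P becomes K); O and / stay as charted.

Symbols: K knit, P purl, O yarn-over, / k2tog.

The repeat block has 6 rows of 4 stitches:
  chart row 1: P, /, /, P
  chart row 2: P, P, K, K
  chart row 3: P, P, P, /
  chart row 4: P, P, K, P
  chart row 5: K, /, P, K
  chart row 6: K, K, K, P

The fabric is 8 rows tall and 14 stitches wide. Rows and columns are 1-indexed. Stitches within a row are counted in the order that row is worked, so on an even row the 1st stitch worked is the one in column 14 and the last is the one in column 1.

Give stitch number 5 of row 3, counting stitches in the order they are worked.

== STITCH ==
P

Derivation:
Row 3 uses chart row ((3-1) mod 6)+1 = 3. Row 3 is odd, so RS.
Chart row 3 tiled across columns 1-14: P P P / P P P / P P P / P P
Right side: take the tiled row as-is (worked left to right from column 1).
The 5th stitch worked is P.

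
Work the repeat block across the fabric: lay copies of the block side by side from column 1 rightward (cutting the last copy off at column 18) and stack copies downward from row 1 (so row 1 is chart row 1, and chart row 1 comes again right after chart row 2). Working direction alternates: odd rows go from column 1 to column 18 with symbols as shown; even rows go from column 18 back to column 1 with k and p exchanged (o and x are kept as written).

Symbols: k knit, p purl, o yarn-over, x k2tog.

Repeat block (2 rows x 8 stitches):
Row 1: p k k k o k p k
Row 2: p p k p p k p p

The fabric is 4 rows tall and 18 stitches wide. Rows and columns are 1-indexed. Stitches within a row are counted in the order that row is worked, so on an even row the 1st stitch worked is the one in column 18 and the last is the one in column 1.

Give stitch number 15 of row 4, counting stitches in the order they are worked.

Row 4 uses chart row ((4-1) mod 2)+1 = 2. Row 4 is even, so WS.
Chart row 2 tiled across columns 1-18: p p k p p k p p p p k p p k p p p p
WS row: flip the tiled sequence (start at column 18) and apply k<->p; o and x stay.
Row 4 as worked: k k k k p k k p k k k k p k k p k k
Stitch 15 in working order -> k

Result:
k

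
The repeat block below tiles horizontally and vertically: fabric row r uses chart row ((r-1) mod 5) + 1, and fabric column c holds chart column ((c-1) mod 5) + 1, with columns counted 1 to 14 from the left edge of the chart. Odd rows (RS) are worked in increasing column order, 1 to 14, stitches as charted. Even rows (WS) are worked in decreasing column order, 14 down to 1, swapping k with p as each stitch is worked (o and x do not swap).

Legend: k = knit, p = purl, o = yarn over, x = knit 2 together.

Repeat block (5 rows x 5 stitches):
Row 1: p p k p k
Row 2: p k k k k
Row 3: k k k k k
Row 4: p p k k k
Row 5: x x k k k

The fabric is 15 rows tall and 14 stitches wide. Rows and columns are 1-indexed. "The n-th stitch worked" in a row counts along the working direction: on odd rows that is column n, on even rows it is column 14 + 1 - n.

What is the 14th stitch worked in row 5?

== STITCH ==
k

Derivation:
Row 5: (5-1) mod 5 = 4, so use chart row 5. Odd row -> RS.
Chart row 5 tiled across columns 1-14: x x k k k x x k k k x x k k
RS: work column 1 to column 14, symbols as charted — the tiled row is the row as worked.
Counting 14 along the worked row gives k.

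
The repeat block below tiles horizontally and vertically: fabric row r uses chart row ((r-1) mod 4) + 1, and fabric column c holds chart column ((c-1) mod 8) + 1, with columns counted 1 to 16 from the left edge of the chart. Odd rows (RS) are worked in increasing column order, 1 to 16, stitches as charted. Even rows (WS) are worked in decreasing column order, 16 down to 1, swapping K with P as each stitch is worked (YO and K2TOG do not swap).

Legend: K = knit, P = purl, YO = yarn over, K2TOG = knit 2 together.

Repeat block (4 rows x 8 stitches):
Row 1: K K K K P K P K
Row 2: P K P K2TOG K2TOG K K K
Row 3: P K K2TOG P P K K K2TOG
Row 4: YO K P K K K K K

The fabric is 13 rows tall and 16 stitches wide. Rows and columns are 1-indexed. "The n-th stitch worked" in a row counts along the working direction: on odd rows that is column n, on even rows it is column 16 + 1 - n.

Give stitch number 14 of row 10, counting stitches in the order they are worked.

Stitch:
K

Derivation:
For row 10: chart row = ((10-1) mod 4) + 1 = 2; this is a WS (even) row.
Chart row 2 tiled across columns 1-16: P K P K2TOG K2TOG K K K P K P K2TOG K2TOG K K K
Wrong side: read the tiled row from column 16 down to 1 and exchange K with P (leave YO, K2TOG).
Row 10 as worked: P P P K2TOG K2TOG K P K P P P K2TOG K2TOG K P K
Counting 14 along the worked row gives K.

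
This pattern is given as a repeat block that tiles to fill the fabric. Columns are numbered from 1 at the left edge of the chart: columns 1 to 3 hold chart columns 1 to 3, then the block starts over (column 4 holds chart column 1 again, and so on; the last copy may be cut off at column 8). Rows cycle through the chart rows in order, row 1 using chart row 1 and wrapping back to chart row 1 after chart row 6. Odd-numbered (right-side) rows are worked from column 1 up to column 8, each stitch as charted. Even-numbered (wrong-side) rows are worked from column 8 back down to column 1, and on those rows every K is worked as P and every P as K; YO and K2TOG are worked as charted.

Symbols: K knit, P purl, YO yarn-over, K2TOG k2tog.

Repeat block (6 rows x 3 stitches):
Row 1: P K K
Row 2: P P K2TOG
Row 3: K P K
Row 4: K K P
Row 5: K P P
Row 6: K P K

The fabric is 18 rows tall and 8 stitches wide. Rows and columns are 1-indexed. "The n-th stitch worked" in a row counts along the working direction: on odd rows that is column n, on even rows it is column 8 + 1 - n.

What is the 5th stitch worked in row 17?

Row 17 uses chart row ((17-1) mod 6)+1 = 5. Row 17 is odd, so RS.
Chart row 5 tiled across columns 1-8: K P P K P P K P
Right side: take the tiled row as-is (worked left to right from column 1).
Counting 5 along the worked row gives P.

== STITCH ==
P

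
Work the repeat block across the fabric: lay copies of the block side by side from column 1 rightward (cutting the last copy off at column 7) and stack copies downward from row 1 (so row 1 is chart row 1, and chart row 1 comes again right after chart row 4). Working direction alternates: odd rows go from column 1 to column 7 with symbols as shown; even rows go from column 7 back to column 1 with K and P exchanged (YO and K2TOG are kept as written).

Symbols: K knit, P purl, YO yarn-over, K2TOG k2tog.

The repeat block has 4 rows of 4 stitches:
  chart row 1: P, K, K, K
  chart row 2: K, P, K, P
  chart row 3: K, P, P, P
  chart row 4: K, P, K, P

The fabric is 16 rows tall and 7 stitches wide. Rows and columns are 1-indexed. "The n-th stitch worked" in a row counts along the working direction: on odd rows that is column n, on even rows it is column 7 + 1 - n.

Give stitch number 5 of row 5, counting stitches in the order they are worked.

Result:
P

Derivation:
Row 5 uses chart row ((5-1) mod 4)+1 = 1. Row 5 is odd, so RS.
Chart row 1 tiled across columns 1-7: P K K K P K K
Right side: take the tiled row as-is (worked left to right from column 1).
The 5th stitch worked is P.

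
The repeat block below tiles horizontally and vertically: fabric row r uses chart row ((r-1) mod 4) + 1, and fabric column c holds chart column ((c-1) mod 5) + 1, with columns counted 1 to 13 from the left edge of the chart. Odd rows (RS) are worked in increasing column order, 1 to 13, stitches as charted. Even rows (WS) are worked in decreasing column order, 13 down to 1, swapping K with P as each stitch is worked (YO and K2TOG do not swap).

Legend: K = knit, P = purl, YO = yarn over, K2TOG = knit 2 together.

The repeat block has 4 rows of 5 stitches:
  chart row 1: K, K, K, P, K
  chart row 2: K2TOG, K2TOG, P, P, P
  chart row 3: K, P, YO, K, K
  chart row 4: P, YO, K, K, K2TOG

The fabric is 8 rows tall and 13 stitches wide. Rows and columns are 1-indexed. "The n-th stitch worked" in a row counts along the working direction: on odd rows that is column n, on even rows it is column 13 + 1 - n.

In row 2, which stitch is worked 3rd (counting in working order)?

For row 2: chart row = ((2-1) mod 4) + 1 = 2; this is a WS (even) row.
Chart row 2 tiled across columns 1-13: K2TOG K2TOG P P P K2TOG K2TOG P P P K2TOG K2TOG P
Wrong side: read the tiled row from column 13 down to 1 and exchange K with P (leave YO, K2TOG).
Row 2 as worked: K K2TOG K2TOG K K K K2TOG K2TOG K K K K2TOG K2TOG
The 3rd stitch worked is K2TOG.

== STITCH ==
K2TOG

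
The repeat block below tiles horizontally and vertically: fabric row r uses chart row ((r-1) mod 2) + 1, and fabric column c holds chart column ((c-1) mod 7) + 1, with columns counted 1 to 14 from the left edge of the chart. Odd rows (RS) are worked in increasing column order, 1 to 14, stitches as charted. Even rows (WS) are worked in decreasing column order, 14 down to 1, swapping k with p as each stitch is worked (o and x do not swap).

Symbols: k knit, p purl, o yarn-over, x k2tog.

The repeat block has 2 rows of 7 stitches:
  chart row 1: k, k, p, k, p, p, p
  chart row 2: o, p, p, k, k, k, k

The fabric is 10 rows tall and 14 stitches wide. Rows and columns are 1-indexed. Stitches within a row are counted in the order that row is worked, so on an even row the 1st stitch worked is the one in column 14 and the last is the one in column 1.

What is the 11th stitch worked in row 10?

Stitch:
p

Derivation:
For row 10: chart row = ((10-1) mod 2) + 1 = 2; this is a WS (even) row.
Chart row 2 tiled across columns 1-14: o p p k k k k o p p k k k k
Wrong side: read the tiled row from column 14 down to 1 and exchange k with p (leave o, x).
Row 10 as worked: p p p p k k o p p p p k k o
Counting 11 along the worked row gives p.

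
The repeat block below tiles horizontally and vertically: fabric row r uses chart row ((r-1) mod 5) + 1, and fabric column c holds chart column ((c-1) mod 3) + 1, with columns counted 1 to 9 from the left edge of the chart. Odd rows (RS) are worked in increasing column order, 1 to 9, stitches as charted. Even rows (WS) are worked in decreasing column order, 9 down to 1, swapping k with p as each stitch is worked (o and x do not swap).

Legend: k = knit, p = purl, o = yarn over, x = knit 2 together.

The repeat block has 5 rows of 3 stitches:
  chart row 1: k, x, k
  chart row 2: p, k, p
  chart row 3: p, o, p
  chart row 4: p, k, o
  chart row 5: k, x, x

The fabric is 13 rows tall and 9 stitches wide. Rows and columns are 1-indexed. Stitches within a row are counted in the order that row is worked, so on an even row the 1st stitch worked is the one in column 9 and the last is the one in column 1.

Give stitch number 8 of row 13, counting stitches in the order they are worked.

Stitch:
o

Derivation:
Row 13: (13-1) mod 5 = 2, so use chart row 3. Odd row -> RS.
Chart row 3 tiled across columns 1-9: p o p p o p p o p
RS: work column 1 to column 9, symbols as charted — the tiled row is the row as worked.
Stitch 8 in working order -> o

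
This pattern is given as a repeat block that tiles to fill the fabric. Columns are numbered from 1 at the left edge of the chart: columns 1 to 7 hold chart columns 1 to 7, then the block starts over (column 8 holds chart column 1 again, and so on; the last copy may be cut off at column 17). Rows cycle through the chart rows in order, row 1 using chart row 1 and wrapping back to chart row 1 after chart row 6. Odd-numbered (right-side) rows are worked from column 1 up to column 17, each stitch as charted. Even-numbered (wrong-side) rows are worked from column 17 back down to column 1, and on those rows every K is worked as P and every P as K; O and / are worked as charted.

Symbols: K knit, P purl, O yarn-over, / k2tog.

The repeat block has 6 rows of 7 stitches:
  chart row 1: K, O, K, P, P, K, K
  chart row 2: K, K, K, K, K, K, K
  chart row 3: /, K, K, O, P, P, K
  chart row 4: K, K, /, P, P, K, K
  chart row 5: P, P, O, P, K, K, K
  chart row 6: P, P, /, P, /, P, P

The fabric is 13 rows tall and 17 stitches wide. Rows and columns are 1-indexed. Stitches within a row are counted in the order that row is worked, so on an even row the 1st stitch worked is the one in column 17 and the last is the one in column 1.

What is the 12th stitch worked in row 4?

Stitch:
P

Derivation:
Row 4: (4-1) mod 6 = 3, so use chart row 4. Even row -> WS.
Chart row 4 tiled across columns 1-17: K K / P P K K K K / P P K K K K /
WS: work from column 17 back to column 1 (reverse the tiled row), swapping K<->P (O and / unchanged).
Row 4 as worked: / P P P P K K / P P P P K K / P P
Counting 12 along the worked row gives P.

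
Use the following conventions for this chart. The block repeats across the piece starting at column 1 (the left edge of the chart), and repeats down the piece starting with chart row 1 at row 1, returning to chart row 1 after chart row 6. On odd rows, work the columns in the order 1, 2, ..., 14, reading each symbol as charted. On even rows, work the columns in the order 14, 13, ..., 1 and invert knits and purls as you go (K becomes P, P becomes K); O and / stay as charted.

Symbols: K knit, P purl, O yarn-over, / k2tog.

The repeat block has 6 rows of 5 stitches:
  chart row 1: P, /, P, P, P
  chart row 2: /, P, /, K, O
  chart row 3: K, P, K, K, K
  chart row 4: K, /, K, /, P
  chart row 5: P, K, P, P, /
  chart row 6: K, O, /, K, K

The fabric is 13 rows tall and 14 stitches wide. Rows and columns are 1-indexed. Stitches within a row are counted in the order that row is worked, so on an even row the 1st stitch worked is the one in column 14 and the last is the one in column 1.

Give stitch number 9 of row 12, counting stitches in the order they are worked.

Row 12 uses chart row ((12-1) mod 6)+1 = 6. Row 12 is even, so WS.
Chart row 6 tiled across columns 1-14: K O / K K K O / K K K O / K
WS row: flip the tiled sequence (start at column 14) and apply K<->P; O and / stay.
Row 12 as worked: P / O P P P / O P P P / O P
The 9th stitch worked is P.

== STITCH ==
P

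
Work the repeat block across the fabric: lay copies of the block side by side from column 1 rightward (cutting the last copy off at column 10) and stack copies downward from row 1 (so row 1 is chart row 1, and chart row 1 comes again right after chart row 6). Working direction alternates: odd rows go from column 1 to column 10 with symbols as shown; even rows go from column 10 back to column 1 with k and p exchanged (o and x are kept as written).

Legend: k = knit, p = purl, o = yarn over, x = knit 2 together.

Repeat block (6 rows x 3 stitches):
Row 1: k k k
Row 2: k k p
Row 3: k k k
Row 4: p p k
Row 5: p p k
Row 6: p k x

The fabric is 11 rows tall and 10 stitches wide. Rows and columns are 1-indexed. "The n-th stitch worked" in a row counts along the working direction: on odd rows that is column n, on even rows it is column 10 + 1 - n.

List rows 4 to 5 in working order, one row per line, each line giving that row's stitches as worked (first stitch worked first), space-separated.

Rows as worked:
k p k k p k k p k k
p p k p p k p p k p

Derivation:
Row 4: chart row 4, WS - tiled (columns 1-10): p p k p p k p p k p; work from column 10 back to 1 with k<->p swapped.
Row 5: chart row 5, RS - tile across columns 1-10 and work as-is.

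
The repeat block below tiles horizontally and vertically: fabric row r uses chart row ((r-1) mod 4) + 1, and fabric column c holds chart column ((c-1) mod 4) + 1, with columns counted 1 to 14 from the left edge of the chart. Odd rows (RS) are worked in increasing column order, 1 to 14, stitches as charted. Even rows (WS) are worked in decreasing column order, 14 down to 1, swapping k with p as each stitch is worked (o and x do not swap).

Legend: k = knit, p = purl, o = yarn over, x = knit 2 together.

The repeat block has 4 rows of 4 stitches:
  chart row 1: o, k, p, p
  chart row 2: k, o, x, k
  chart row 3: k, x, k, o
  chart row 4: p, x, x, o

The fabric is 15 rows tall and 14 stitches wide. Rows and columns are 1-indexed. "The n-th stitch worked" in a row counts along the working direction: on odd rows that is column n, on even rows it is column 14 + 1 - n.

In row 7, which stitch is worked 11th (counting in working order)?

== STITCH ==
k

Derivation:
Row 7: (7-1) mod 4 = 2, so use chart row 3. Odd row -> RS.
Chart row 3 tiled across columns 1-14: k x k o k x k o k x k o k x
RS: work column 1 to column 14, symbols as charted — the tiled row is the row as worked.
Counting 11 along the worked row gives k.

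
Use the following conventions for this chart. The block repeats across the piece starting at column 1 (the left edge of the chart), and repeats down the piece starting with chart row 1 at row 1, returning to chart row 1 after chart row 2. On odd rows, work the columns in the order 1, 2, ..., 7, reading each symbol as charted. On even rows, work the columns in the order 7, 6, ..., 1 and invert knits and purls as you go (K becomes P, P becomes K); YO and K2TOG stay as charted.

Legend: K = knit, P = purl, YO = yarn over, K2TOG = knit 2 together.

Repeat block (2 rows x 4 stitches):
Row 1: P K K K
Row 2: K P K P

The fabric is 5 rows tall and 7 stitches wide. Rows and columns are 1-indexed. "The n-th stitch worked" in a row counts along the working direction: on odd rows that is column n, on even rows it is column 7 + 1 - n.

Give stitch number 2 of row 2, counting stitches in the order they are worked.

Row 2: (2-1) mod 2 = 1, so use chart row 2. Even row -> WS.
Chart row 2 tiled across columns 1-7: K P K P K P K
WS: work from column 7 back to column 1 (reverse the tiled row), swapping K<->P (YO and K2TOG unchanged).
Row 2 as worked: P K P K P K P
The 2nd stitch worked is K.

== STITCH ==
K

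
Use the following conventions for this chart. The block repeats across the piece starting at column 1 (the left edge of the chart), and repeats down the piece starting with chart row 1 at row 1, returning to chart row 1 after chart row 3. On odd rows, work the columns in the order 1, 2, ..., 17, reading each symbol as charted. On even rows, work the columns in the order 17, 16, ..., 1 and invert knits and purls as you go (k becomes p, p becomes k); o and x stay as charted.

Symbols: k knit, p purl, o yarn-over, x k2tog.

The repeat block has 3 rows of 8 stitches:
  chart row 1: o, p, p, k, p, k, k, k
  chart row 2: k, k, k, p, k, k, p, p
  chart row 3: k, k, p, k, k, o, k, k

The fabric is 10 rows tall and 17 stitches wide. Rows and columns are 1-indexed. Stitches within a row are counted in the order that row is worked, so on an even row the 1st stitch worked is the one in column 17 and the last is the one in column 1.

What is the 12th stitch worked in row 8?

Stitch:
p

Derivation:
Row 8: (8-1) mod 3 = 1, so use chart row 2. Even row -> WS.
Chart row 2 tiled across columns 1-17: k k k p k k p p k k k p k k p p k
Wrong side: read the tiled row from column 17 down to 1 and exchange k with p (leave o, x).
Row 8 as worked: p k k p p k p p p k k p p k p p p
The 12th stitch worked is p.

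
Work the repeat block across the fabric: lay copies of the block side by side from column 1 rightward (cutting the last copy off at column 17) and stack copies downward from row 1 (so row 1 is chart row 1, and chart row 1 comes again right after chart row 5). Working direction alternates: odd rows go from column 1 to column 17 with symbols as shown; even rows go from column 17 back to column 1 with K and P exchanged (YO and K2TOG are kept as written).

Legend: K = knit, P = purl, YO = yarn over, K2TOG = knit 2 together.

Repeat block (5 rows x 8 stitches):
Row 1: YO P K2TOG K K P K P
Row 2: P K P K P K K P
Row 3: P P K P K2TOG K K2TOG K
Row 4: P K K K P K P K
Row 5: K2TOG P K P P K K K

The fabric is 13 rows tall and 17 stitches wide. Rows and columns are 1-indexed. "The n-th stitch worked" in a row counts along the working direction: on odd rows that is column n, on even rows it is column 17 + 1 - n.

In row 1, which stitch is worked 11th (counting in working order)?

Row 1: (1-1) mod 5 = 0, so use chart row 1. Odd row -> RS.
Chart row 1 tiled across columns 1-17: YO P K2TOG K K P K P YO P K2TOG K K P K P YO
Right side: take the tiled row as-is (worked left to right from column 1).
Stitch 11 in working order -> K2TOG

Result:
K2TOG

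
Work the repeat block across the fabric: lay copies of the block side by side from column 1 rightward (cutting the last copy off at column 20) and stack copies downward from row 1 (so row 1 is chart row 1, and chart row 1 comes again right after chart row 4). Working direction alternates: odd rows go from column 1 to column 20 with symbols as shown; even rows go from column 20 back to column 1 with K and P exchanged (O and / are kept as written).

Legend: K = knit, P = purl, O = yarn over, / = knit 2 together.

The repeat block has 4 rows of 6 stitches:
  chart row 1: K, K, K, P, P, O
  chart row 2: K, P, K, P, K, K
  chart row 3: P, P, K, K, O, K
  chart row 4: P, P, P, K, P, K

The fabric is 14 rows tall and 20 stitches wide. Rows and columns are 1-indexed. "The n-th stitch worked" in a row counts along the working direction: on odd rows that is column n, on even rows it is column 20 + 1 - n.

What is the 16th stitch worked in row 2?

Row 2: (2-1) mod 4 = 1, so use chart row 2. Even row -> WS.
Chart row 2 tiled across columns 1-20: K P K P K K K P K P K K K P K P K K K P
WS: work from column 20 back to column 1 (reverse the tiled row), swapping K<->P (O and / unchanged).
Row 2 as worked: K P P P K P K P P P K P K P P P K P K P
The 16th stitch worked is P.

Result:
P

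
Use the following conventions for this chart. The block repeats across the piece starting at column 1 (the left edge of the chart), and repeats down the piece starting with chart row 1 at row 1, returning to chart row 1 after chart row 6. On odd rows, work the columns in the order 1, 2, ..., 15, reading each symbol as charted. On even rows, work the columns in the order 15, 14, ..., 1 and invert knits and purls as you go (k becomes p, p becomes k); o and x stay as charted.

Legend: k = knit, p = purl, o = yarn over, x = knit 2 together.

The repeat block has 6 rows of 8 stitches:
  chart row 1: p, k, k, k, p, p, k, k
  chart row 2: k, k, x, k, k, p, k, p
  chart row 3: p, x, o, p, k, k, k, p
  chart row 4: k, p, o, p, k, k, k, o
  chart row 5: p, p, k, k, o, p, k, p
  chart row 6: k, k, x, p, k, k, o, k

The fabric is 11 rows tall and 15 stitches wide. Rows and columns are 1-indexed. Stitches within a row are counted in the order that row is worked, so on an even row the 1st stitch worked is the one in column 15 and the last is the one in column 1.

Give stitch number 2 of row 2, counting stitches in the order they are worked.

Stitch:
k

Derivation:
For row 2: chart row = ((2-1) mod 6) + 1 = 2; this is a WS (even) row.
Chart row 2 tiled across columns 1-15: k k x k k p k p k k x k k p k
WS: work from column 15 back to column 1 (reverse the tiled row), swapping k<->p (o and x unchanged).
Row 2 as worked: p k p p x p p k p k p p x p p
Counting 2 along the worked row gives k.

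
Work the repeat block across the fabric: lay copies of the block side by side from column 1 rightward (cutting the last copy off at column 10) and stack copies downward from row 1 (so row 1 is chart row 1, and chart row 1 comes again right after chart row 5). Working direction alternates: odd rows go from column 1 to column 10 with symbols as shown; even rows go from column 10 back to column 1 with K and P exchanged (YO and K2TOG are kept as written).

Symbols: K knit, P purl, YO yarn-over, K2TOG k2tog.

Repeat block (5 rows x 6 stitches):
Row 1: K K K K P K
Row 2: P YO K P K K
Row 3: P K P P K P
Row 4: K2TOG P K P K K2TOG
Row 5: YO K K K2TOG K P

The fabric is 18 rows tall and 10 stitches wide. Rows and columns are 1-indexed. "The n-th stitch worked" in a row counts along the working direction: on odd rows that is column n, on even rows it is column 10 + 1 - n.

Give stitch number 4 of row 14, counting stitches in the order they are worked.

Row 14 uses chart row ((14-1) mod 5)+1 = 4. Row 14 is even, so WS.
Chart row 4 tiled across columns 1-10: K2TOG P K P K K2TOG K2TOG P K P
WS: work from column 10 back to column 1 (reverse the tiled row), swapping K<->P (YO and K2TOG unchanged).
Row 14 as worked: K P K K2TOG K2TOG P K P K K2TOG
The 4th stitch worked is K2TOG.

Result:
K2TOG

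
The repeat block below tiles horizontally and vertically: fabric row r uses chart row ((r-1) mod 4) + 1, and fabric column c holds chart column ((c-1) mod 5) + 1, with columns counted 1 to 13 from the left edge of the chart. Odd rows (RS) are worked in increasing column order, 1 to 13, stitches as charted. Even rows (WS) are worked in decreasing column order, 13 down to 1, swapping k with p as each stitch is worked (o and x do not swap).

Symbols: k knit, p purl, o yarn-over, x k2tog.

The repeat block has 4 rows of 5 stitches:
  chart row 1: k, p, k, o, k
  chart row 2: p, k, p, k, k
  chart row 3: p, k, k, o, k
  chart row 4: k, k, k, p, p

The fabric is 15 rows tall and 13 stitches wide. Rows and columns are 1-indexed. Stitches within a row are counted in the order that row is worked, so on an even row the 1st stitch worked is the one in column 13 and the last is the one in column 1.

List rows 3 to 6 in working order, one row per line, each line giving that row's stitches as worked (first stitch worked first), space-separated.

== ROWS AS WORKED ==
p k k o k p k k o k p k k
p p p k k p p p k k p p p
k p k o k k p k o k k p k
k p k p p k p k p p k p k

Derivation:
Row 3: chart row 3, RS - tile across columns 1-13 and work as-is.
Row 4: chart row 4, WS - tiled (columns 1-13): k k k p p k k k p p k k k; work from column 13 back to 1 with k<->p swapped.
Row 5: chart row 1, RS - tile across columns 1-13 and work as-is.
Row 6: chart row 2, WS - tiled (columns 1-13): p k p k k p k p k k p k p; work from column 13 back to 1 with k<->p swapped.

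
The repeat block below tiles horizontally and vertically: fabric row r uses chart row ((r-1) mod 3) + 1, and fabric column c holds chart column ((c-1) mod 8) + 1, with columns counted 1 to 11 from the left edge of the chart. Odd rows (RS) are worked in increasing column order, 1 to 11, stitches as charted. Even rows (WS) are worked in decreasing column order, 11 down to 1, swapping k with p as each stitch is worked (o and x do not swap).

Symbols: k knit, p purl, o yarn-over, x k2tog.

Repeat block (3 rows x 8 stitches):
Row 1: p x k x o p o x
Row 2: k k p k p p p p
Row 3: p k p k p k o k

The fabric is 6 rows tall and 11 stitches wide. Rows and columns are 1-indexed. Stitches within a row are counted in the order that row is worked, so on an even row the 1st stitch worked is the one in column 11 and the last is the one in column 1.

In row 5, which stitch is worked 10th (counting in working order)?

Result:
k

Derivation:
For row 5: chart row = ((5-1) mod 3) + 1 = 2; this is a RS (odd) row.
Chart row 2 tiled across columns 1-11: k k p k p p p p k k p
RS row: no reversal, no swap; stitch n worked = column n.
The 10th stitch worked is k.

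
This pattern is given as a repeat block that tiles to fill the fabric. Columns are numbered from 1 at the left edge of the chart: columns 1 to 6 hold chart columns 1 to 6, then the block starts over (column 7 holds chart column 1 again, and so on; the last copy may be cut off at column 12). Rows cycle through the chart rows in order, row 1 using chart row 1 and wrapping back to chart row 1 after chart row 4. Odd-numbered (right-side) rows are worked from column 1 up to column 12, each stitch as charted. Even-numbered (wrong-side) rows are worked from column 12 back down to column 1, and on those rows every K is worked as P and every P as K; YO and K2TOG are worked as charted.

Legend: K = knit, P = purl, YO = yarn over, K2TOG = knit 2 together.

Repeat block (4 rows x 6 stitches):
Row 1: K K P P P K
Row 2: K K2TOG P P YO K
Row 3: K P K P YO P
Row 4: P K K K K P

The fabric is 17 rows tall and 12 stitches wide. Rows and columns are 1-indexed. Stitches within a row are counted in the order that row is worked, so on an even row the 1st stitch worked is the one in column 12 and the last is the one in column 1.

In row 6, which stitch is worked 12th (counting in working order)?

Stitch:
P

Derivation:
For row 6: chart row = ((6-1) mod 4) + 1 = 2; this is a WS (even) row.
Chart row 2 tiled across columns 1-12: K K2TOG P P YO K K K2TOG P P YO K
WS row: flip the tiled sequence (start at column 12) and apply K<->P; YO and K2TOG stay.
Row 6 as worked: P YO K K K2TOG P P YO K K K2TOG P
Stitch 12 in working order -> P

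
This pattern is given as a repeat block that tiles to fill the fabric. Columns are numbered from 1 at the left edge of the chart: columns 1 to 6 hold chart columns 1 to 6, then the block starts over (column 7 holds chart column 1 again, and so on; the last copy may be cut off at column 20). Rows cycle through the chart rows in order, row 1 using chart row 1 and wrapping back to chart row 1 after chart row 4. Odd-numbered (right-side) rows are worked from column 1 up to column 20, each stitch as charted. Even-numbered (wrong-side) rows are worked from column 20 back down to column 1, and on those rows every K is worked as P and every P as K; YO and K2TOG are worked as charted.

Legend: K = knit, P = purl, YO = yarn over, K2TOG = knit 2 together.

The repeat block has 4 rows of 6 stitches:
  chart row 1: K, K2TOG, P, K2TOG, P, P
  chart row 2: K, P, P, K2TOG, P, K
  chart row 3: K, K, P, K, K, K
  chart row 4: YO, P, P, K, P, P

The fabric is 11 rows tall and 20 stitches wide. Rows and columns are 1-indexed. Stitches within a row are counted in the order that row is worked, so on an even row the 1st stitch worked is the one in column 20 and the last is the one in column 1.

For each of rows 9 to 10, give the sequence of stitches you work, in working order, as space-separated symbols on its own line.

Row 9: chart row 1, RS - tile across columns 1-20 and work as-is.
Row 10: chart row 2, WS - tiled (columns 1-20): K P P K2TOG P K K P P K2TOG P K K P P K2TOG P K K P; work from column 20 back to 1 with K<->P swapped.

Rows as worked:
K K2TOG P K2TOG P P K K2TOG P K2TOG P P K K2TOG P K2TOG P P K K2TOG
K P P K K2TOG K K P P K K2TOG K K P P K K2TOG K K P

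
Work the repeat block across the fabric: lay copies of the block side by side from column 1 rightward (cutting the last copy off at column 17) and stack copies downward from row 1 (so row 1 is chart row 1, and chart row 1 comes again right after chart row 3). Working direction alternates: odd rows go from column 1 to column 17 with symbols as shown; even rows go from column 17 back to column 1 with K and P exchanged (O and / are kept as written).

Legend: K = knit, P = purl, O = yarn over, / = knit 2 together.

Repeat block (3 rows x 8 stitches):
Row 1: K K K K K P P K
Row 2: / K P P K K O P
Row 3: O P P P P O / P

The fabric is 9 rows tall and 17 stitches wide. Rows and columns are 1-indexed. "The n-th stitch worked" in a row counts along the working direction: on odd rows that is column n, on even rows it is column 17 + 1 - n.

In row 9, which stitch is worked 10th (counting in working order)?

Stitch:
P

Derivation:
Row 9 uses chart row ((9-1) mod 3)+1 = 3. Row 9 is odd, so RS.
Chart row 3 tiled across columns 1-17: O P P P P O / P O P P P P O / P O
RS: work column 1 to column 17, symbols as charted — the tiled row is the row as worked.
Counting 10 along the worked row gives P.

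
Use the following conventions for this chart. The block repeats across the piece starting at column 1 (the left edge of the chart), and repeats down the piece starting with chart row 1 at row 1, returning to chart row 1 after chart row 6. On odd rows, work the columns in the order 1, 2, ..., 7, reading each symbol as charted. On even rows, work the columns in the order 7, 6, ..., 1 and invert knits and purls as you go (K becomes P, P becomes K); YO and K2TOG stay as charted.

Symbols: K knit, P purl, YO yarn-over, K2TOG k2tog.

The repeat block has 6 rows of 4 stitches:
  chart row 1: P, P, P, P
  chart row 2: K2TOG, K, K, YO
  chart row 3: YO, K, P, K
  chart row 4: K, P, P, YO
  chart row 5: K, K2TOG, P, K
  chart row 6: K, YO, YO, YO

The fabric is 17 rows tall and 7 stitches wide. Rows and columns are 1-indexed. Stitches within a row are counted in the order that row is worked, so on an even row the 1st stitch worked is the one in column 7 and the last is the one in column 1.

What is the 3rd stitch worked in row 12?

Result:
P

Derivation:
Row 12: (12-1) mod 6 = 5, so use chart row 6. Even row -> WS.
Chart row 6 tiled across columns 1-7: K YO YO YO K YO YO
WS row: flip the tiled sequence (start at column 7) and apply K<->P; YO and K2TOG stay.
Row 12 as worked: YO YO P YO YO YO P
Counting 3 along the worked row gives P.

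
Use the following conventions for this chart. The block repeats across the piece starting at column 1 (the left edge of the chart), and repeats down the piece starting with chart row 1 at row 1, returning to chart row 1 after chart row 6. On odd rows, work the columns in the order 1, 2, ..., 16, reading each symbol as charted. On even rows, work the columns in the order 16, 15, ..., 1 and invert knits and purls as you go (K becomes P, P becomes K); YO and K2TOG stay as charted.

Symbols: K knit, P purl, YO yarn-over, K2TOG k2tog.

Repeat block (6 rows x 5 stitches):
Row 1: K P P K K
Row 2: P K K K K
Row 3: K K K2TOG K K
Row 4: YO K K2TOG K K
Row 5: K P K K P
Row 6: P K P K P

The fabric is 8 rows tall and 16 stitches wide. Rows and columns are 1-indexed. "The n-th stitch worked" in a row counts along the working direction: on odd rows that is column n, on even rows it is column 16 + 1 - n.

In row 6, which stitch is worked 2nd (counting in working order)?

For row 6: chart row = ((6-1) mod 6) + 1 = 6; this is a WS (even) row.
Chart row 6 tiled across columns 1-16: P K P K P P K P K P P K P K P P
Wrong side: read the tiled row from column 16 down to 1 and exchange K with P (leave YO, K2TOG).
Row 6 as worked: K K P K P K K P K P K K P K P K
The 2nd stitch worked is K.

== STITCH ==
K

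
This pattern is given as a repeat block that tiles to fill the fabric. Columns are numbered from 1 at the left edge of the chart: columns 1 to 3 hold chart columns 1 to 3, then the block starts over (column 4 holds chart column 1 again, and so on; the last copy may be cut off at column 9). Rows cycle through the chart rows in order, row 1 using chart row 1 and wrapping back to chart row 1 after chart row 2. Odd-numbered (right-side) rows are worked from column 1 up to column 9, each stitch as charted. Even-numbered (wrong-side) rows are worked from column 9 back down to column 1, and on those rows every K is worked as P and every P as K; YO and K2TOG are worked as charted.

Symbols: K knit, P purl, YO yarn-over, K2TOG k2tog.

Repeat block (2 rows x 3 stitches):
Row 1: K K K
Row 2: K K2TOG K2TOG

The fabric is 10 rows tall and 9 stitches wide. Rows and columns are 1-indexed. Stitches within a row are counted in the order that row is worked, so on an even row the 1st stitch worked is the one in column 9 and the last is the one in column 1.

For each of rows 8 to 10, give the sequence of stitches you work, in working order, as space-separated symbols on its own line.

== ROWS AS WORKED ==
K2TOG K2TOG P K2TOG K2TOG P K2TOG K2TOG P
K K K K K K K K K
K2TOG K2TOG P K2TOG K2TOG P K2TOG K2TOG P

Derivation:
Row 8: chart row 2, WS - tiled (columns 1-9): K K2TOG K2TOG K K2TOG K2TOG K K2TOG K2TOG; work from column 9 back to 1 with K<->P swapped.
Row 9: chart row 1, RS - tile across columns 1-9 and work as-is.
Row 10: chart row 2, WS - tiled (columns 1-9): K K2TOG K2TOG K K2TOG K2TOG K K2TOG K2TOG; work from column 9 back to 1 with K<->P swapped.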